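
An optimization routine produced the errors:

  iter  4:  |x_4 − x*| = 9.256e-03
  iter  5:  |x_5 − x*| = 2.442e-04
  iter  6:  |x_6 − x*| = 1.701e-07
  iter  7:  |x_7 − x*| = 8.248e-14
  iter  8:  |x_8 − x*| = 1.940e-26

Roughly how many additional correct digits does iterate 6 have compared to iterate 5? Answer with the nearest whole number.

Digits gained ≈ log₁₀(|x_5 − x*|/|x_6 − x*|) = log₁₀(2.442e-04/1.701e-07) = log₁₀(1435.63) ≈ 3.157.

3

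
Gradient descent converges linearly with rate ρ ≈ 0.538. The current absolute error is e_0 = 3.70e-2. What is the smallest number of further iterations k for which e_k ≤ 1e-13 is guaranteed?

43

After k steps, e_k ≈ 3.70e-2·0.538^k.
Need 0.538^k ≤ 1e-13/3.70e-2 = 2.7027e-12.
k ≥ ln(2.7027e-12)/ln(0.538) = -26.6368/-0.61990 = 42.970.
Smallest integer k = 43.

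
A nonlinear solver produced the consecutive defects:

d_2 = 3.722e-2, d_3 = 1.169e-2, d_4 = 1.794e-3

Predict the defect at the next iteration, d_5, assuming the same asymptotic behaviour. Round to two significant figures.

First estimate the order: p ≈ ln(d_4/d_3) / ln(d_3/d_2) = ln(1.794e-3/1.169e-2)/ln(1.169e-2/3.722e-2) = ln(0.153464)/ln(0.314078) ≈ 1.6184.
Then d_5 ≈ d_4·(d_4/d_3)^p = 1.794e-3·(0.153464)^1.6184 = 1.794e-3·0.0481541 ≈ 8.639e-05.

8.6e-5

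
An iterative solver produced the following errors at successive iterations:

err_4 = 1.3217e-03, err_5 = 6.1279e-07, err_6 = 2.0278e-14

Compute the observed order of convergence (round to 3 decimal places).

p ≈ ln(err_6/err_5) / ln(err_5/err_4)
  = ln(2.0278e-14/6.1279e-07) / ln(6.1279e-07/1.3217e-03)
  = ln(3.30913e-08) / ln(0.000463638)
  = -17.223995 / -7.676406 ≈ 2.243758

2.244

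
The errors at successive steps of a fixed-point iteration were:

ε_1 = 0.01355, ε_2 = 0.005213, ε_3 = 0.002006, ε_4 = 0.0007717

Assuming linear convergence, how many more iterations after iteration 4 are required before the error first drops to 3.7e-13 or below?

Rate ρ ≈ ε_4/ε_3 = 0.0007717/0.002006 = 0.3847.
After j more steps, ε_{4+j} ≈ 0.0007717·ρ^j; need ρ^j ≤ 3.7e-13/0.0007717 = 4.79461e-10.
j ≥ ln(4.79461e-10)/ln(0.3847) = -21.4584/-0.95529 = 22.463.
So 23 more iterations are needed.

23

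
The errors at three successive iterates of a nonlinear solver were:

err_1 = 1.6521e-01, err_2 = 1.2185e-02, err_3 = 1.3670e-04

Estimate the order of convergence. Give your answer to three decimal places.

1.722

p ≈ ln(err_3/err_2) / ln(err_2/err_1)
  = ln(1.3670e-04/1.2185e-02) / ln(1.2185e-02/1.6521e-01)
  = ln(0.0112187) / ln(0.0737546)
  = -4.490173 / -2.607012 ≈ 1.722345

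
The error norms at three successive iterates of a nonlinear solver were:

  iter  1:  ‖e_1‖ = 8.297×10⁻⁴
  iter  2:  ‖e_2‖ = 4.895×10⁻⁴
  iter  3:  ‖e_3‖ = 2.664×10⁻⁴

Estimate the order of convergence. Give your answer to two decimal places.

p ≈ ln(‖e_3‖/‖e_2‖) / ln(‖e_2‖/‖e_1‖)
  = ln(2.664×10⁻⁴/4.895×10⁻⁴) / ln(4.895×10⁻⁴/8.297×10⁻⁴)
  = ln(0.544229) / ln(0.589972)
  = -0.60839 / -0.52768 ≈ 1.15295

1.15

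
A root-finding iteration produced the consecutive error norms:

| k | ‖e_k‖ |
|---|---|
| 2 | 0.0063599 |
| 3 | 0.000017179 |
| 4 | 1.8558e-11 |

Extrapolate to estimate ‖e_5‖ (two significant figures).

2.6e-25

First estimate the order: p ≈ ln(‖e_4‖/‖e_3‖) / ln(‖e_3‖/‖e_2‖) = ln(1.8558e-11/0.000017179)/ln(0.000017179/0.0063599) = ln(1.08027e-06)/ln(0.00270114) ≈ 2.3230.
Then ‖e_5‖ ≈ ‖e_4‖·(‖e_4‖/‖e_3‖)^p = 1.8558e-11·(1.08027e-06)^2.3230 = 1.8558e-11·1.38005e-14 ≈ 2.561e-25.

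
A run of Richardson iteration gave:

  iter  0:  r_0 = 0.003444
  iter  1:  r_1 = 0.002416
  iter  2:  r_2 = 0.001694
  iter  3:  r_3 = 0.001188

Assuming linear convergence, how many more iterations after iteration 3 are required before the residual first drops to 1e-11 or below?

53

Rate ρ ≈ r_3/r_2 = 0.001188/0.001694 = 0.7013.
After j more steps, r_{3+j} ≈ 0.001188·ρ^j; need ρ^j ≤ 1e-11/0.001188 = 8.41751e-09.
j ≥ ln(8.41751e-09)/ln(0.7013) = -18.5930/-0.35482 = 52.401.
So 53 more iterations are needed.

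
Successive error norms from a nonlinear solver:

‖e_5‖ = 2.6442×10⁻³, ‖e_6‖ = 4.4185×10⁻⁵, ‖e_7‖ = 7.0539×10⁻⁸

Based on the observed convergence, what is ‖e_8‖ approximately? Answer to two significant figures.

2.8e-12

First estimate the order: p ≈ ln(‖e_7‖/‖e_6‖) / ln(‖e_6‖/‖e_5‖) = ln(7.0539×10⁻⁸/4.4185×10⁻⁵)/ln(4.4185×10⁻⁵/2.6442×10⁻³) = ln(0.00159645)/ln(0.0167102) ≈ 1.5739.
Then ‖e_8‖ ≈ ‖e_7‖·(‖e_7‖/‖e_6‖)^p = 7.0539×10⁻⁸·(0.00159645)^1.5739 = 7.0539×10⁻⁸·3.9632e-05 ≈ 2.796e-12.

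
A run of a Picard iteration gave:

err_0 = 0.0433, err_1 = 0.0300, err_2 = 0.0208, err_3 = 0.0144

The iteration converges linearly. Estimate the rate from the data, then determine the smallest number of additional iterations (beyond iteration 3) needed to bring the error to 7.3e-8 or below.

34

Rate ρ ≈ err_3/err_2 = 0.0144/0.0208 = 0.6923.
After j more steps, err_{3+j} ≈ 0.0144·ρ^j; need ρ^j ≤ 7.3e-8/0.0144 = 5.06944e-06.
j ≥ ln(5.06944e-06)/ln(0.6923) = -12.1923/-0.36774 = 33.155.
So 34 more iterations are needed.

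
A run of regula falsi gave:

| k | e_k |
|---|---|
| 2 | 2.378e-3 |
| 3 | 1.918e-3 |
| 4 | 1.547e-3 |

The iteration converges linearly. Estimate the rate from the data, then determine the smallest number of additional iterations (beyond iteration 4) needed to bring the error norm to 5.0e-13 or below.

102

Rate ρ ≈ e_4/e_3 = 1.547e-3/1.918e-3 = 0.8066.
After j more steps, e_{4+j} ≈ 1.547e-3·ρ^j; need ρ^j ≤ 5.0e-13/1.547e-3 = 3.23206e-10.
j ≥ ln(3.23206e-10)/ln(0.8066) = -21.8527/-0.21493 = 101.674.
So 102 more iterations are needed.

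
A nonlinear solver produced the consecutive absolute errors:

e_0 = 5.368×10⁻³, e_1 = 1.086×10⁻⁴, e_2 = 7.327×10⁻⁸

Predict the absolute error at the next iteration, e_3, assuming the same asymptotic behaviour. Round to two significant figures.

8.5e-14

First estimate the order: p ≈ ln(e_2/e_1) / ln(e_1/e_0) = ln(7.327×10⁻⁸/1.086×10⁻⁴)/ln(1.086×10⁻⁴/5.368×10⁻³) = ln(0.000674678)/ln(0.020231) ≈ 1.8719.
Then e_3 ≈ e_2·(e_2/e_1)^p = 7.327×10⁻⁸·(0.000674678)^1.8719 = 7.327×10⁻⁸·1.15981e-06 ≈ 8.498e-14.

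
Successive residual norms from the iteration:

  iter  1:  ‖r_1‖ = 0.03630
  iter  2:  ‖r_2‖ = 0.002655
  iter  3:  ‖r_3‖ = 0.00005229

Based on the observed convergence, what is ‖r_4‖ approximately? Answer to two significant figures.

First estimate the order: p ≈ ln(‖r_3‖/‖r_2‖) / ln(‖r_2‖/‖r_1‖) = ln(0.00005229/0.002655)/ln(0.002655/0.03630) = ln(0.0196949)/ln(0.0731405) ≈ 1.5017.
Then ‖r_4‖ ≈ ‖r_3‖·(‖r_3‖/‖r_2‖)^p = 0.00005229·(0.0196949)^1.5017 = 0.00005229·0.00274556 ≈ 1.436e-07.

1.4e-7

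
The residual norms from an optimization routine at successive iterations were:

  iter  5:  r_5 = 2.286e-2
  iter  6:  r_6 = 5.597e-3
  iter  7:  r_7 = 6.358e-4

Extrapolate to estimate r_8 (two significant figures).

First estimate the order: p ≈ ln(r_7/r_6) / ln(r_6/r_5) = ln(6.358e-4/5.597e-3)/ln(5.597e-3/2.286e-2) = ln(0.113597)/ln(0.244838) ≈ 1.5457.
Then r_8 ≈ r_7·(r_7/r_6)^p = 6.358e-4·(0.113597)^1.5457 = 6.358e-4·0.0346642 ≈ 2.204e-05.

2.2e-5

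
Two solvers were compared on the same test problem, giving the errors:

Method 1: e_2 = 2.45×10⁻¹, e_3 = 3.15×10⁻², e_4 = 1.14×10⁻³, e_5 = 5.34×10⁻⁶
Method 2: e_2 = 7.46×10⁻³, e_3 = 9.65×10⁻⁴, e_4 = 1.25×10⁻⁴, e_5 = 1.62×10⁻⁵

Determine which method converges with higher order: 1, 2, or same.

Method 1: p ≈ ln(5.34×10⁻⁶/1.14×10⁻³)/ln(1.14×10⁻³/3.15×10⁻²) ≈ 1.62.
Method 2: p ≈ ln(1.62×10⁻⁵/1.25×10⁻⁴)/ln(1.25×10⁻⁴/9.65×10⁻⁴) ≈ 1.00.
Method 1 has the higher order (≈1.6 vs ≈1.0).

1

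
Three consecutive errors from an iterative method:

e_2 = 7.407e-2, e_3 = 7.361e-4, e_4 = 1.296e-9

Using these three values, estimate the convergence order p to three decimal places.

p ≈ ln(e_4/e_3) / ln(e_3/e_2)
  = ln(1.296e-9/7.361e-4) / ln(7.361e-4/7.407e-2)
  = ln(1.76063e-06) / ln(0.0099379)
  = -13.249839 / -4.611400 ≈ 2.873279

2.873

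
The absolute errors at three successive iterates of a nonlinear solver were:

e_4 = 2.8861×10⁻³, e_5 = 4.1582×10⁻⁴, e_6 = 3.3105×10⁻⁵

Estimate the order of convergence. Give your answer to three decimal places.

1.306

p ≈ ln(e_6/e_5) / ln(e_5/e_4)
  = ln(3.3105×10⁻⁵/4.1582×10⁻⁴) / ln(4.1582×10⁻⁴/2.8861×10⁻³)
  = ln(0.0796138) / ln(0.144077)
  = -2.530568 / -1.937407 ≈ 1.306162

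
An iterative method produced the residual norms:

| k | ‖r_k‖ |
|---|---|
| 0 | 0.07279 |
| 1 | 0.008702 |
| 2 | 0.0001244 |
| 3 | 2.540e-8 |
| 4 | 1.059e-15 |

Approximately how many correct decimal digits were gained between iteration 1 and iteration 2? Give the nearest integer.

Digits gained ≈ log₁₀(‖r_1‖/‖r_2‖) = log₁₀(0.008702/0.0001244) = log₁₀(69.9518) ≈ 1.845.

2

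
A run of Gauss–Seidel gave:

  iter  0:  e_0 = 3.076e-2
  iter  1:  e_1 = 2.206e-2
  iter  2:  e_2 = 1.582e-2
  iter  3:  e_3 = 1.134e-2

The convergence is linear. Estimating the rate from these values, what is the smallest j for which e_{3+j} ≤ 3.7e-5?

Rate ρ ≈ e_3/e_2 = 1.134e-2/1.582e-2 = 0.7168.
After j more steps, e_{3+j} ≈ 1.134e-2·ρ^j; need ρ^j ≤ 3.7e-5/1.134e-2 = 0.00326279.
j ≥ ln(0.00326279)/ln(0.7168) = -5.7252/-0.33296 = 17.195.
So 18 more iterations are needed.

18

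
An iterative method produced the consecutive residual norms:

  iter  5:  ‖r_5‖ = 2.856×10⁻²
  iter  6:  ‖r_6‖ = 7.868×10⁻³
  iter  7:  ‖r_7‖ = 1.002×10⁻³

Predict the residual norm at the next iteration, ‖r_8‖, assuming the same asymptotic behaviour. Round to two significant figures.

First estimate the order: p ≈ ln(‖r_7‖/‖r_6‖) / ln(‖r_6‖/‖r_5‖) = ln(1.002×10⁻³/7.868×10⁻³)/ln(7.868×10⁻³/2.856×10⁻²) = ln(0.127351)/ln(0.27549) ≈ 1.5985.
Then ‖r_8‖ ≈ ‖r_7‖·(‖r_7‖/‖r_6‖)^p = 1.002×10⁻³·(0.127351)^1.5985 = 1.002×10⁻³·0.0370976 ≈ 3.717e-05.

3.7e-5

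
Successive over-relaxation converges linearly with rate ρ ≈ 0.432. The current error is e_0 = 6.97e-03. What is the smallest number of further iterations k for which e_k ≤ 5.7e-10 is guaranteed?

After k steps, e_k ≈ 6.97e-03·0.432^k.
Need 0.432^k ≤ 5.7e-10/6.97e-03 = 8.17791e-08.
k ≥ ln(8.17791e-08)/ln(0.432) = -16.3192/-0.83933 = 19.443.
Smallest integer k = 20.

20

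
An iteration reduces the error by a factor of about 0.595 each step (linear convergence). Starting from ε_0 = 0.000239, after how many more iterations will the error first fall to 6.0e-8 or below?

16

After k steps, ε_k ≈ 0.000239·0.595^k.
Need 0.595^k ≤ 6.0e-8/0.000239 = 0.000251046.
k ≥ ln(0.000251046)/ln(0.595) = -8.2899/-0.51919 = 15.967.
Smallest integer k = 16.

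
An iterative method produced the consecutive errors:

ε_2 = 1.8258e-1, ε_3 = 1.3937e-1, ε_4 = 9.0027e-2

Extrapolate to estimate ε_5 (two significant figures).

4.4e-2

First estimate the order: p ≈ ln(ε_4/ε_3) / ln(ε_3/ε_2) = ln(9.0027e-2/1.3937e-1)/ln(1.3937e-1/1.8258e-1) = ln(0.645957)/ln(0.763337) ≈ 1.6183.
Then ε_5 ≈ ε_4·(ε_4/ε_3)^p = 9.0027e-2·(0.645957)^1.6183 = 9.0027e-2·0.493006 ≈ 0.04438.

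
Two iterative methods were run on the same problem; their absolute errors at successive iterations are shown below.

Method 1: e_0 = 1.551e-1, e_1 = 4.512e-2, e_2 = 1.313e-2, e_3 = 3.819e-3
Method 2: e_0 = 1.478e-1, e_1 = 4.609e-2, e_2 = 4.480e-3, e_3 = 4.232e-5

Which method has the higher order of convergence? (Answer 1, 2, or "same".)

Method 1: p ≈ ln(3.819e-3/1.313e-2)/ln(1.313e-2/4.512e-2) ≈ 1.00.
Method 2: p ≈ ln(4.232e-5/4.480e-3)/ln(4.480e-3/4.609e-2) ≈ 2.00.
Method 2 has the higher order (≈2.0 vs ≈1.0).

2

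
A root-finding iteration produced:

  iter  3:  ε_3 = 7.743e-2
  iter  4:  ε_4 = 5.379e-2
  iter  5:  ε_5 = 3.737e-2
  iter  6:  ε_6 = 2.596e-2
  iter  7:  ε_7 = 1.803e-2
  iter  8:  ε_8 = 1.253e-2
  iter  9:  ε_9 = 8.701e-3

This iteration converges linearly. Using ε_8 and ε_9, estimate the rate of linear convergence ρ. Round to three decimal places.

ρ ≈ ε_9/ε_8 = 8.701e-3/1.253e-2 = 0.69441

0.694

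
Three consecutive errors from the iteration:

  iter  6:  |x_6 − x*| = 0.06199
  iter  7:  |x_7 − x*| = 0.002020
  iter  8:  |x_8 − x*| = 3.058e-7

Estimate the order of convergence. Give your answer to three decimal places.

2.569

p ≈ ln(|x_8 − x*|/|x_7 − x*|) / ln(|x_7 − x*|/|x_6 − x*|)
  = ln(3.058e-7/0.002020) / ln(0.002020/0.06199)
  = ln(0.000151386) / ln(0.0325859)
  = -8.795678 / -3.423876 ≈ 2.568924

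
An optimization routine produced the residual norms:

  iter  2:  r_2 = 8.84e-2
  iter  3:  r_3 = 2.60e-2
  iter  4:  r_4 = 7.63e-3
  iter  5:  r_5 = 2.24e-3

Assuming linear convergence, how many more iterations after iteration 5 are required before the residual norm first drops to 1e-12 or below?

Rate ρ ≈ r_5/r_4 = 2.24e-3/7.63e-3 = 0.2936.
After j more steps, r_{5+j} ≈ 2.24e-3·ρ^j; need ρ^j ≤ 1e-12/2.24e-3 = 4.46429e-10.
j ≥ ln(4.46429e-10)/ln(0.2936) = -21.5297/-1.22554 = 17.568.
So 18 more iterations are needed.

18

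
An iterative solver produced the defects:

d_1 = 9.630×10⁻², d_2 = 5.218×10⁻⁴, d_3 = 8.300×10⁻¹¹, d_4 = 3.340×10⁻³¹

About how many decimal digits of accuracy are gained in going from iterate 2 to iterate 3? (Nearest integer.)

7

Digits gained ≈ log₁₀(d_2/d_3) = log₁₀(5.218×10⁻⁴/8.300×10⁻¹¹) = log₁₀(6.28675e+06) ≈ 6.798.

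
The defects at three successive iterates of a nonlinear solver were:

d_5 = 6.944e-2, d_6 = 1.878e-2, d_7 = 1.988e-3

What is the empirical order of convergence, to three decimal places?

p ≈ ln(d_7/d_6) / ln(d_6/d_5)
  = ln(1.988e-3/1.878e-2) / ln(1.878e-2/6.944e-2)
  = ln(0.105857) / ln(0.270449)
  = -2.245666 / -1.307672 ≈ 1.717301

1.717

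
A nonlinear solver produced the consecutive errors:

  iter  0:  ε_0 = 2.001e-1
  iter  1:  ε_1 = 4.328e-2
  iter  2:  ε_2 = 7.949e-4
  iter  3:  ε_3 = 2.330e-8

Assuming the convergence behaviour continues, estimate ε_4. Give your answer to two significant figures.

First estimate the order: p ≈ ln(ε_3/ε_2) / ln(ε_2/ε_1) = ln(2.330e-8/7.949e-4)/ln(7.949e-4/4.328e-2) = ln(2.93119e-05)/ln(0.0183665) ≈ 2.6112.
Then ε_4 ≈ ε_3·(ε_3/ε_2)^p = 2.330e-8·(2.93119e-05)^2.6112 = 2.330e-8·1.45729e-12 ≈ 3.395e-20.

3.4e-20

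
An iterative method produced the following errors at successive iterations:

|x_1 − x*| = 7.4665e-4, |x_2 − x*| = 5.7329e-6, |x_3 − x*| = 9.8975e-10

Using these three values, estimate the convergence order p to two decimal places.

p ≈ ln(|x_3 − x*|/|x_2 − x*|) / ln(|x_2 − x*|/|x_1 − x*|)
  = ln(9.8975e-10/5.7329e-6) / ln(5.7329e-6/7.4665e-4)
  = ln(0.000172644) / ln(0.00767816)
  = -8.66428 / -4.86938 ≈ 1.77934

1.78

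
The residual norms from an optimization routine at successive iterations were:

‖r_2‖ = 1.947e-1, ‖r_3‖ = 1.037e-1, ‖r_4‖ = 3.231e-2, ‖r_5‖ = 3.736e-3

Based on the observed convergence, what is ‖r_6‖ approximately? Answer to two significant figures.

First estimate the order: p ≈ ln(‖r_5‖/‖r_4‖) / ln(‖r_4‖/‖r_3‖) = ln(3.736e-3/3.231e-2)/ln(3.231e-2/1.037e-1) = ln(0.11563)/ln(0.311572) ≈ 1.8500.
Then ‖r_6‖ ≈ ‖r_5‖·(‖r_5‖/‖r_4‖)^p = 3.736e-3·(0.11563)^1.8500 = 3.736e-3·0.0184791 ≈ 6.904e-05.

6.9e-5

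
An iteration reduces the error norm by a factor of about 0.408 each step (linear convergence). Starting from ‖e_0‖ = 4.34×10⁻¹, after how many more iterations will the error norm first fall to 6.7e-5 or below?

After k steps, ‖e_k‖ ≈ 4.34×10⁻¹·0.408^k.
Need 0.408^k ≤ 6.7e-5/4.34×10⁻¹ = 0.000154378.
k ≥ ln(0.000154378)/ln(0.408) = -8.7761/-0.89649 = 9.789.
Smallest integer k = 10.

10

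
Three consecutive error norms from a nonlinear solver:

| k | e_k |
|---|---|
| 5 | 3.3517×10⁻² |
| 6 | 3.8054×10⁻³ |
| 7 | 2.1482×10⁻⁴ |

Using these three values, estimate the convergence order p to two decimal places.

1.32

p ≈ ln(e_7/e_6) / ln(e_6/e_5)
  = ln(2.1482×10⁻⁴/3.8054×10⁻³) / ln(3.8054×10⁻³/3.3517×10⁻²)
  = ln(0.0564514) / ln(0.113536)
  = -2.87438 / -2.17564 ≈ 1.32117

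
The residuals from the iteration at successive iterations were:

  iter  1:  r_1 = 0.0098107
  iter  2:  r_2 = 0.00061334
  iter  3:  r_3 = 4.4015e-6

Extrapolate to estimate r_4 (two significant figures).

First estimate the order: p ≈ ln(r_3/r_2) / ln(r_2/r_1) = ln(4.4015e-6/0.00061334)/ln(0.00061334/0.0098107) = ln(0.00717628)/ln(0.0625175) ≈ 1.7808.
Then r_4 ≈ r_3·(r_3/r_2)^p = 4.4015e-6·(0.00717628)^1.7808 = 4.4015e-6·0.00015198 ≈ 6.689e-10.

6.7e-10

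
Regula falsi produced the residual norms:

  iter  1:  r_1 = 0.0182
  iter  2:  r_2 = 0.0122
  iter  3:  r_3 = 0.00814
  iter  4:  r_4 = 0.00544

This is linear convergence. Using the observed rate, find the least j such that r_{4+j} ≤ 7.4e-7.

23

Rate ρ ≈ r_4/r_3 = 0.00544/0.00814 = 0.6683.
After j more steps, r_{4+j} ≈ 0.00544·ρ^j; need ρ^j ≤ 7.4e-7/0.00544 = 0.000136029.
j ≥ ln(0.000136029)/ln(0.6683) = -8.9026/-0.40302 = 22.090.
So 23 more iterations are needed.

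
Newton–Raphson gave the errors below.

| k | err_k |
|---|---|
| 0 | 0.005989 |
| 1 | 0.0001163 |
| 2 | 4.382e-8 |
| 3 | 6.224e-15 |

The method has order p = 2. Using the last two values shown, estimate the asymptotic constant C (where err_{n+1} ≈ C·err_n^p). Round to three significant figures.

3.24

C ≈ err_3 / err_2^2
  = 6.224e-15 / (4.382e-8)^2
  = 6.224e-15 / 1.92019e-15 ≈ 3.2413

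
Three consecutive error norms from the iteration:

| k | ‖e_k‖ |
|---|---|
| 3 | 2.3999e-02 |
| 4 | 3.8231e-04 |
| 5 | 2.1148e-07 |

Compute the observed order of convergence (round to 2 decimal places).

p ≈ ln(‖e_5‖/‖e_4‖) / ln(‖e_4‖/‖e_3‖)
  = ln(2.1148e-07/3.8231e-04) / ln(3.8231e-04/2.3999e-02)
  = ln(0.000553164) / ln(0.0159302)
  = -7.49986 / -4.13954 ≈ 1.81176

1.81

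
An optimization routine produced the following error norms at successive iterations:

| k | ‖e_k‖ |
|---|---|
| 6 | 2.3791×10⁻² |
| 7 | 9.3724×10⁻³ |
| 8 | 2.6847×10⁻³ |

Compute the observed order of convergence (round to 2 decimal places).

1.34

p ≈ ln(‖e_8‖/‖e_7‖) / ln(‖e_7‖/‖e_6‖)
  = ln(2.6847×10⁻³/9.3724×10⁻³) / ln(9.3724×10⁻³/2.3791×10⁻²)
  = ln(0.286447) / ln(0.393947)
  = -1.25020 / -0.93154 ≈ 1.34208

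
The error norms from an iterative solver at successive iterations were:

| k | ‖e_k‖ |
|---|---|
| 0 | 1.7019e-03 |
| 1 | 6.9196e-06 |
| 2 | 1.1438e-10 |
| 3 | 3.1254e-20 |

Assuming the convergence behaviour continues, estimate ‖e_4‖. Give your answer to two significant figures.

2.3e-39

First estimate the order: p ≈ ln(‖e_3‖/‖e_2‖) / ln(‖e_2‖/‖e_1‖) = ln(3.1254e-20/1.1438e-10)/ln(1.1438e-10/6.9196e-06) = ln(2.73247e-10)/ln(1.65299e-05) ≈ 2.0000.
Then ‖e_4‖ ≈ ‖e_3‖·(‖e_3‖/‖e_2‖)^p = 3.1254e-20·(2.73247e-10)^2.0000 = 3.1254e-20·7.46639e-20 ≈ 2.334e-39.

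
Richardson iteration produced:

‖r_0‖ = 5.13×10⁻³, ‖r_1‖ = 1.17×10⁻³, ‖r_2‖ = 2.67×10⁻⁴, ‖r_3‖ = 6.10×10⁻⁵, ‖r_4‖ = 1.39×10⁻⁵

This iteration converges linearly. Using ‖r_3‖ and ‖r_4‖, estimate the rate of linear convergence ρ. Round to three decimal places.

0.228

ρ ≈ ‖r_4‖/‖r_3‖ = 1.39×10⁻⁵/6.10×10⁻⁵ = 0.22787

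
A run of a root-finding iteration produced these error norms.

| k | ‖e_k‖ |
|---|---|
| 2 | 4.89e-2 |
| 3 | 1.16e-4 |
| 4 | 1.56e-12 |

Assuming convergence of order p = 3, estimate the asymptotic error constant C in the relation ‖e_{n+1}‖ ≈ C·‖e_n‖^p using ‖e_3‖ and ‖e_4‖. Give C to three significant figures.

C ≈ ‖e_4‖ / ‖e_3‖^3
  = 1.56e-12 / (1.16e-4)^3
  = 1.56e-12 / 1.5609e-12 ≈ 0.99943

0.999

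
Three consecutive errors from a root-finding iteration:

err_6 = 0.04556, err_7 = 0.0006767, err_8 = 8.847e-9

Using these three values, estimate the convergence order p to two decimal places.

p ≈ ln(err_8/err_7) / ln(err_7/err_6)
  = ln(8.847e-9/0.0006767) / ln(0.0006767/0.04556)
  = ln(1.30737e-05) / ln(0.0148529)
  = -11.24491 / -4.20956 ≈ 2.67128

2.67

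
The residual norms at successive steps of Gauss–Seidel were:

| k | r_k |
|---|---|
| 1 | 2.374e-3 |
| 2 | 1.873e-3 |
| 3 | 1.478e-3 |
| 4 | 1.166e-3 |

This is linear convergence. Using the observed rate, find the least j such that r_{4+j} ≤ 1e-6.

30

Rate ρ ≈ r_4/r_3 = 1.166e-3/1.478e-3 = 0.7889.
After j more steps, r_{4+j} ≈ 1.166e-3·ρ^j; need ρ^j ≤ 1e-6/1.166e-3 = 0.000857633.
j ≥ ln(0.000857633)/ln(0.7889) = -7.0613/-0.23712 = 29.779.
So 30 more iterations are needed.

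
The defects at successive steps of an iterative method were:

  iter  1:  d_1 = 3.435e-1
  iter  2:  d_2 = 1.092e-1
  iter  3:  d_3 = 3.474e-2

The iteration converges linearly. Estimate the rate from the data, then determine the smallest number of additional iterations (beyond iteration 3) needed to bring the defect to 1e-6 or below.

10

Rate ρ ≈ d_3/d_2 = 3.474e-2/1.092e-1 = 0.3181.
After j more steps, d_{3+j} ≈ 3.474e-2·ρ^j; need ρ^j ≤ 1e-6/3.474e-2 = 2.87853e-05.
j ≥ ln(2.87853e-05)/ln(0.3181) = -10.4556/-1.14539 = 9.128.
So 10 more iterations are needed.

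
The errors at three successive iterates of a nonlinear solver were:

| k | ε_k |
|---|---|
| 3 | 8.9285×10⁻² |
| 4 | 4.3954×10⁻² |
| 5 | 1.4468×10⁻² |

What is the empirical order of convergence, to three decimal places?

1.568

p ≈ ln(ε_5/ε_4) / ln(ε_4/ε_3)
  = ln(1.4468×10⁻²/4.3954×10⁻²) / ln(4.3954×10⁻²/8.9285×10⁻²)
  = ln(0.329162) / ln(0.492289)
  = -1.111205 / -0.708689 ≈ 1.567973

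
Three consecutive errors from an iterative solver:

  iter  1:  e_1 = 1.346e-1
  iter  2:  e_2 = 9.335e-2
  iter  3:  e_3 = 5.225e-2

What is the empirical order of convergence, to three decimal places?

1.586

p ≈ ln(e_3/e_2) / ln(e_2/e_1)
  = ln(5.225e-2/9.335e-2) / ln(9.335e-2/1.346e-1)
  = ln(0.559721) / ln(0.693536)
  = -0.580317 / -0.365952 ≈ 1.585774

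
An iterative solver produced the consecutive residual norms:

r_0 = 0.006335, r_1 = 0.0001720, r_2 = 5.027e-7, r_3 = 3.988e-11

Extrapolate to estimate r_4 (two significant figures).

9.2e-18

First estimate the order: p ≈ ln(r_3/r_2) / ln(r_2/r_1) = ln(3.988e-11/5.027e-7)/ln(5.027e-7/0.0001720) = ln(7.93316e-05)/ln(0.00292267) ≈ 1.6181.
Then r_4 ≈ r_3·(r_3/r_2)^p = 3.988e-11·(7.93316e-05)^1.6181 = 3.988e-11·2.31683e-07 ≈ 9.24e-18.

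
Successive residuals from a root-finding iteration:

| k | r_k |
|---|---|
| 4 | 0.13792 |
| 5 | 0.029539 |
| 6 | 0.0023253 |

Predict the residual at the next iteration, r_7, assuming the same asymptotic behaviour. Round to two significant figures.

3.5e-5

First estimate the order: p ≈ ln(r_6/r_5) / ln(r_5/r_4) = ln(0.0023253/0.029539)/ln(0.029539/0.13792) = ln(0.0787197)/ln(0.214175) ≈ 1.6495.
Then r_7 ≈ r_6·(r_6/r_5)^p = 0.0023253·(0.0787197)^1.6495 = 0.0023253·0.0151039 ≈ 3.512e-05.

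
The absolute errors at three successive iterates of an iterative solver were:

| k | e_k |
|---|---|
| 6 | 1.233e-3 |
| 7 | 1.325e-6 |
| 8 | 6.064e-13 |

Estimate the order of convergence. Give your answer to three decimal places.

p ≈ ln(e_8/e_7) / ln(e_7/e_6)
  = ln(6.064e-13/1.325e-6) / ln(1.325e-6/1.233e-3)
  = ln(4.5766e-07) / ln(0.00107461)
  = -14.597139 / -6.835797 ≈ 2.135397

2.135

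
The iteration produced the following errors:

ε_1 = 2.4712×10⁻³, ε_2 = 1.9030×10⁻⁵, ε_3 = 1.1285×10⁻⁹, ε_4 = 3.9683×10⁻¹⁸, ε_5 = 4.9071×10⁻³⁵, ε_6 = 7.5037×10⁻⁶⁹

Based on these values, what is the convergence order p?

Consecutive ratios: ε_6/ε_5 = 7.5037×10⁻⁶⁹/4.9071×10⁻³⁵ = 1.52915e-34, ε_5/ε_4 = 4.9071×10⁻³⁵/3.9683×10⁻¹⁸ = 1.23657e-17.
p ≈ ln(1.52915e-34)/ln(1.23657e-17) = -77.8632/-38.9316 ≈ 2.00.
So the convergence is quadratic (order 2).

2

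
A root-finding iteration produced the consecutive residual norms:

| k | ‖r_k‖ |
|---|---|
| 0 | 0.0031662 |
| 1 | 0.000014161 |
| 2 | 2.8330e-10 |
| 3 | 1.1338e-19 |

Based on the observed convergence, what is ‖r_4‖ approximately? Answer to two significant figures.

1.8e-38

First estimate the order: p ≈ ln(‖r_3‖/‖r_2‖) / ln(‖r_2‖/‖r_1‖) = ln(1.1338e-19/2.8330e-10)/ln(2.8330e-10/0.000014161) = ln(4.00212e-10)/ln(2.00056e-05) ≈ 2.0000.
Then ‖r_4‖ ≈ ‖r_3‖·(‖r_3‖/‖r_2‖)^p = 1.1338e-19·(4.00212e-10)^2.0000 = 1.1338e-19·1.6017e-19 ≈ 1.816e-38.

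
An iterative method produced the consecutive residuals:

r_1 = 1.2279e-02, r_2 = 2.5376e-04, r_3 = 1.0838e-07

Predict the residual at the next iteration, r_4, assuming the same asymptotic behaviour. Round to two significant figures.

2.0e-14

First estimate the order: p ≈ ln(r_3/r_2) / ln(r_2/r_1) = ln(1.0838e-07/2.5376e-04)/ln(2.5376e-04/1.2279e-02) = ln(0.000427096)/ln(0.0206662) ≈ 2.0000.
Then r_4 ≈ r_3·(r_3/r_2)^p = 1.0838e-07·(0.000427096)^2.0000 = 1.0838e-07·1.82411e-07 ≈ 1.977e-14.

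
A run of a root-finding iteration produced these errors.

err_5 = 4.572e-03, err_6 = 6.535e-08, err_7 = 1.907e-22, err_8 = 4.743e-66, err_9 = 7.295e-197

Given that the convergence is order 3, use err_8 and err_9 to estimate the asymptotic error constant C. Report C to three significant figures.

C ≈ err_9 / err_8^3
  = 7.295e-197 / (4.743e-66)^3
  = 7.295e-197 / 1.06699e-196 ≈ 0.6837

0.684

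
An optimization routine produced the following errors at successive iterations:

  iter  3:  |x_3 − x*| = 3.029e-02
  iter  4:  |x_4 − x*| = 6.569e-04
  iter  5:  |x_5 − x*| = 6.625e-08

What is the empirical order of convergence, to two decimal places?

p ≈ ln(|x_5 − x*|/|x_4 − x*|) / ln(|x_4 − x*|/|x_3 − x*|)
  = ln(6.625e-08/6.569e-04) / ln(6.569e-04/3.029e-02)
  = ln(0.000100852) / ln(0.021687)
  = -9.20186 / -3.83104 ≈ 2.40192

2.40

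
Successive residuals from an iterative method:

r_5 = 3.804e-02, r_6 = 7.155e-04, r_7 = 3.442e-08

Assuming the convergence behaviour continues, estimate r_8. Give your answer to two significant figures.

First estimate the order: p ≈ ln(r_7/r_6) / ln(r_6/r_5) = ln(3.442e-08/7.155e-04)/ln(7.155e-04/3.804e-02) = ln(4.81062e-05)/ln(0.0188091) ≈ 2.5022.
Then r_8 ≈ r_7·(r_7/r_6)^p = 3.442e-08·(4.81062e-05)^2.5022 = 3.442e-08·1.57038e-11 ≈ 5.405e-19.

5.4e-19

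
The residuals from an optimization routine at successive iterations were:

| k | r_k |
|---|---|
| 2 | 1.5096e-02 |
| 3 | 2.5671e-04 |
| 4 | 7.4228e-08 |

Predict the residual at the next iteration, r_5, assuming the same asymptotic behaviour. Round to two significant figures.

6.2e-15

First estimate the order: p ≈ ln(r_4/r_3) / ln(r_3/r_2) = ln(7.4228e-08/2.5671e-04)/ln(2.5671e-04/1.5096e-02) = ln(0.000289151)/ln(0.0170052) ≈ 2.0000.
Then r_5 ≈ r_4·(r_4/r_3)^p = 7.4228e-08·(0.000289151)^2.0000 = 7.4228e-08·8.36083e-08 ≈ 6.206e-15.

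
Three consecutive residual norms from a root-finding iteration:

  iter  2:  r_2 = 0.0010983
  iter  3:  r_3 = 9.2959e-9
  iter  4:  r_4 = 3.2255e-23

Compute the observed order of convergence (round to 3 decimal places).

p ≈ ln(r_4/r_3) / ln(r_3/r_2)
  = ln(3.2255e-23/9.2959e-9) / ln(9.2959e-9/0.0010983)
  = ln(3.46981e-15) / ln(8.4639e-06)
  = -33.294677 / -11.679700 ≈ 2.850645

2.851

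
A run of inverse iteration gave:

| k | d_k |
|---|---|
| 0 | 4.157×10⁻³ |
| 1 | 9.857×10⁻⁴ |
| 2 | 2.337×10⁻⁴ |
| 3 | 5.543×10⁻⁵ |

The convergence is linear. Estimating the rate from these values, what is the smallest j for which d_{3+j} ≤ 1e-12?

13

Rate ρ ≈ d_3/d_2 = 5.543×10⁻⁵/2.337×10⁻⁴ = 0.2372.
After j more steps, d_{3+j} ≈ 5.543×10⁻⁵·ρ^j; need ρ^j ≤ 1e-12/5.543×10⁻⁵ = 1.80408e-08.
j ≥ ln(1.80408e-08)/ln(0.2372) = -17.8306/-1.43885 = 12.392.
So 13 more iterations are needed.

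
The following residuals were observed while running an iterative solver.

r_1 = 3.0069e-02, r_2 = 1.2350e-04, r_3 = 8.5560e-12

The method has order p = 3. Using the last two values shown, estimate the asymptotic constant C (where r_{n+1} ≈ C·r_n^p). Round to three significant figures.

C ≈ r_3 / r_2^3
  = 8.5560e-12 / (1.2350e-04)^3
  = 8.5560e-12 / 1.88365e-12 ≈ 4.5422

4.54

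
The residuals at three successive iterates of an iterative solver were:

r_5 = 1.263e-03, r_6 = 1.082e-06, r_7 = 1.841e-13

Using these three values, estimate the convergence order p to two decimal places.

2.21

p ≈ ln(r_7/r_6) / ln(r_6/r_5)
  = ln(1.841e-13/1.082e-06) / ln(1.082e-06/1.263e-03)
  = ln(1.70148e-07) / ln(0.00085669)
  = -15.58660 / -7.06243 ≈ 2.20697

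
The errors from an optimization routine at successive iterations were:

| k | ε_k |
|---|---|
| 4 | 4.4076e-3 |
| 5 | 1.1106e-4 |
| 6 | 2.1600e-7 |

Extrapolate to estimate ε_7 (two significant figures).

5.5e-12

First estimate the order: p ≈ ln(ε_6/ε_5) / ln(ε_5/ε_4) = ln(2.1600e-7/1.1106e-4)/ln(1.1106e-4/4.4076e-3) = ln(0.00194489)/ln(0.0251974) ≈ 1.6959.
Then ε_7 ≈ ε_6·(ε_6/ε_5)^p = 2.1600e-7·(0.00194489)^1.6959 = 2.1600e-7·2.52486e-05 ≈ 5.454e-12.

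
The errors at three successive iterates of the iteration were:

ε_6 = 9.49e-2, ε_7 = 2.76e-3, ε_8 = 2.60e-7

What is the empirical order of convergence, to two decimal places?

2.62

p ≈ ln(ε_8/ε_7) / ln(ε_7/ε_6)
  = ln(2.60e-7/2.76e-3) / ln(2.76e-3/9.49e-2)
  = ln(9.42029e-05) / ln(0.0290832)
  = -9.27006 / -3.53759 ≈ 2.62044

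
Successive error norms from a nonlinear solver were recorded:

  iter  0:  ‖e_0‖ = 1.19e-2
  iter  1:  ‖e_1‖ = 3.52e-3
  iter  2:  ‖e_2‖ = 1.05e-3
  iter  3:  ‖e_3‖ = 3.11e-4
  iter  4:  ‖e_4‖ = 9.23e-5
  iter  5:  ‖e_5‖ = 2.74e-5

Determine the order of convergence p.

Consecutive ratios: ‖e_5‖/‖e_4‖ = 2.74e-5/9.23e-5 = 0.296858, ‖e_4‖/‖e_3‖ = 9.23e-5/3.11e-4 = 0.296785.
p ≈ ln(0.296858)/ln(0.296785) = -1.2145/-1.2147 ≈ 1.00.
So the convergence is linear (order 1).

1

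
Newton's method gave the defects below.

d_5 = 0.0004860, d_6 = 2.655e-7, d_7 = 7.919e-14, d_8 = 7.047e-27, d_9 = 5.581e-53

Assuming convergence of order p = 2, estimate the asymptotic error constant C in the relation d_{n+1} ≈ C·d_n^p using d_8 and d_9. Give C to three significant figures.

C ≈ d_9 / d_8^2
  = 5.581e-53 / (7.047e-27)^2
  = 5.581e-53 / 4.96602e-53 ≈ 1.1238

1.12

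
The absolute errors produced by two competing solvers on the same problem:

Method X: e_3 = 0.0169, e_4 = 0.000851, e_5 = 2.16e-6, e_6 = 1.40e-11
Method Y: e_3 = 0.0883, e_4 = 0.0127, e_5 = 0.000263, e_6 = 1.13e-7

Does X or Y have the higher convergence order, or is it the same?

same

Method X: p ≈ ln(1.40e-11/2.16e-6)/ln(2.16e-6/0.000851) ≈ 2.00.
Method Y: p ≈ ln(1.13e-7/0.000263)/ln(0.000263/0.0127) ≈ 2.00.
Both orders ≈ 2.0 — effectively the same.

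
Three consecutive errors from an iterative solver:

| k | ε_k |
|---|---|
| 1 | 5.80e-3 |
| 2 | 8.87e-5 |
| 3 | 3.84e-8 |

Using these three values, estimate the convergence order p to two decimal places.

p ≈ ln(ε_3/ε_2) / ln(ε_2/ε_1)
  = ln(3.84e-8/8.87e-5) / ln(8.87e-5/5.80e-3)
  = ln(0.00043292) / ln(0.0152931)
  = -7.74496 / -4.18035 ≈ 1.85271

1.85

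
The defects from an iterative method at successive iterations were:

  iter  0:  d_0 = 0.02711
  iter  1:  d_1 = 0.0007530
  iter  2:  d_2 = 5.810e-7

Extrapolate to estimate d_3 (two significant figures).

First estimate the order: p ≈ ln(d_2/d_1) / ln(d_1/d_0) = ln(5.810e-7/0.0007530)/ln(0.0007530/0.02711) = ln(0.00077158)/ln(0.0277757) ≈ 2.0000.
Then d_3 ≈ d_2·(d_2/d_1)^p = 5.810e-7·(0.00077158)^2.0000 = 5.810e-7·5.95336e-07 ≈ 3.459e-13.

3.5e-13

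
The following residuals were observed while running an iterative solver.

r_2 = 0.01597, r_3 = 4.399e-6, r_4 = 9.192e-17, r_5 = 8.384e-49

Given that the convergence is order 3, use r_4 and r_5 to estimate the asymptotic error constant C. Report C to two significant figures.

C ≈ r_5 / r_4^3
  = 8.384e-49 / (9.192e-17)^3
  = 8.384e-49 / 7.76658e-49 ≈ 1.0795

1.1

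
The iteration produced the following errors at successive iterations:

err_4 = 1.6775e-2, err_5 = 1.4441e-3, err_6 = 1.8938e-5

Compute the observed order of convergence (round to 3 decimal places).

p ≈ ln(err_6/err_5) / ln(err_5/err_4)
  = ln(1.8938e-5/1.4441e-3) / ln(1.4441e-3/1.6775e-2)
  = ln(0.0131141) / ln(0.0860864)
  = -4.334067 / -2.452404 ≈ 1.767273

1.767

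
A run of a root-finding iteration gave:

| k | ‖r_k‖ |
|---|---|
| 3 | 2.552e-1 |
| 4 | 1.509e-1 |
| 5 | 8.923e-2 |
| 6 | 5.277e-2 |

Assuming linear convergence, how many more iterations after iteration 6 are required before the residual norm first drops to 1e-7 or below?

Rate ρ ≈ ‖r_6‖/‖r_5‖ = 5.277e-2/8.923e-2 = 0.5914.
After j more steps, ‖r_{6+j}‖ ≈ 5.277e-2·ρ^j; need ρ^j ≤ 1e-7/5.277e-2 = 1.89502e-06.
j ≥ ln(1.89502e-06)/ln(0.5914) = -13.1763/-0.52526 = 25.085.
So 26 more iterations are needed.

26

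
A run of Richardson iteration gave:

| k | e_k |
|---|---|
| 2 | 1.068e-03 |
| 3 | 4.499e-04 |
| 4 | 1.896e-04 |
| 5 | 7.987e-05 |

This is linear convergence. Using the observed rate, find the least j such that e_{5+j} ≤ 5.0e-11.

17

Rate ρ ≈ e_5/e_4 = 7.987e-05/1.896e-04 = 0.4213.
After j more steps, e_{5+j} ≈ 7.987e-05·ρ^j; need ρ^j ≤ 5.0e-11/7.987e-05 = 6.26017e-07.
j ≥ ln(6.26017e-07)/ln(0.4213) = -14.2839/-0.86441 = 16.524.
So 17 more iterations are needed.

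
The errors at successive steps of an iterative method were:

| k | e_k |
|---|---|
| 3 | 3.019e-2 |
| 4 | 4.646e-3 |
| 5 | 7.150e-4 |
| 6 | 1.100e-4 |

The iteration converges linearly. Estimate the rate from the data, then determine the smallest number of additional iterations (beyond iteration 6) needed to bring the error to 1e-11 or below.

Rate ρ ≈ e_6/e_5 = 1.100e-4/7.150e-4 = 0.1538.
After j more steps, e_{6+j} ≈ 1.100e-4·ρ^j; need ρ^j ≤ 1e-11/1.100e-4 = 9.09091e-08.
j ≥ ln(9.09091e-08)/ln(0.1538) = -16.2134/-1.87210 = 8.661.
So 9 more iterations are needed.

9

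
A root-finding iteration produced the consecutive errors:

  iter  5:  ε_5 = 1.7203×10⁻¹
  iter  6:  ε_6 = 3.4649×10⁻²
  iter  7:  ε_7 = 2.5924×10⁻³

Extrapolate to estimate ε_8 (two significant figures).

3.9e-5

First estimate the order: p ≈ ln(ε_7/ε_6) / ln(ε_6/ε_5) = ln(2.5924×10⁻³/3.4649×10⁻²)/ln(3.4649×10⁻²/1.7203×10⁻¹) = ln(0.0748189)/ln(0.201413) ≈ 1.6180.
Then ε_8 ≈ ε_7·(ε_7/ε_6)^p = 2.5924×10⁻³·(0.0748189)^1.6180 = 2.5924×10⁻³·0.0150713 ≈ 3.907e-05.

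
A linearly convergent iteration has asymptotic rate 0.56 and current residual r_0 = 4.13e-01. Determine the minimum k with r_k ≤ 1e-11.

43

After k steps, r_k ≈ 4.13e-01·0.56^k.
Need 0.56^k ≤ 1e-11/4.13e-01 = 2.42131e-11.
k ≥ ln(2.42131e-11)/ln(0.56) = -24.4441/-0.57982 = 42.158.
Smallest integer k = 43.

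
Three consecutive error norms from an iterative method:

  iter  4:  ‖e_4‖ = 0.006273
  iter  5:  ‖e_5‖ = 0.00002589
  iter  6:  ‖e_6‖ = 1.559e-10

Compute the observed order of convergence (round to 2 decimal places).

2.19

p ≈ ln(‖e_6‖/‖e_5‖) / ln(‖e_5‖/‖e_4‖)
  = ln(1.559e-10/0.00002589) / ln(0.00002589/0.006273)
  = ln(6.02163e-06) / ln(0.00412721)
  = -12.02015 / -5.49015 ≈ 2.18940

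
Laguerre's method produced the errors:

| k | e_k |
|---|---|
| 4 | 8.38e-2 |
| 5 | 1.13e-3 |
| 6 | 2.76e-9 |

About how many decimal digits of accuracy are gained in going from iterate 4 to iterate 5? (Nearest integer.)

2

Digits gained ≈ log₁₀(e_4/e_5) = log₁₀(8.38e-2/1.13e-3) = log₁₀(74.1593) ≈ 1.870.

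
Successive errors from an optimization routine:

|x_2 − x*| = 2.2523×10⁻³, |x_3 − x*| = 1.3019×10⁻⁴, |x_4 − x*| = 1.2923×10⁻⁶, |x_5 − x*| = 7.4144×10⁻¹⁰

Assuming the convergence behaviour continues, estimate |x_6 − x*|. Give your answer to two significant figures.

4.2e-15

First estimate the order: p ≈ ln(|x_5 − x*|/|x_4 − x*|) / ln(|x_4 − x*|/|x_3 − x*|) = ln(7.4144×10⁻¹⁰/1.2923×10⁻⁶)/ln(1.2923×10⁻⁶/1.3019×10⁻⁴) = ln(0.000573737)/ln(0.00992626) ≈ 1.6180.
Then |x_6 − x*| ≈ |x_5 − x*|·(|x_5 − x*|/|x_4 − x*|)^p = 7.4144×10⁻¹⁰·(0.000573737)^1.6180 = 7.4144×10⁻¹⁰·5.69636e-06 ≈ 4.224e-15.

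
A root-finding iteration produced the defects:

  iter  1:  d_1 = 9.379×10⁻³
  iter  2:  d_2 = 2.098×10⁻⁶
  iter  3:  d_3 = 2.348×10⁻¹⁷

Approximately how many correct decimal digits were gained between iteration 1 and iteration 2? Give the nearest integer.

Digits gained ≈ log₁₀(d_1/d_2) = log₁₀(9.379×10⁻³/2.098×10⁻⁶) = log₁₀(4470.45) ≈ 3.650.

4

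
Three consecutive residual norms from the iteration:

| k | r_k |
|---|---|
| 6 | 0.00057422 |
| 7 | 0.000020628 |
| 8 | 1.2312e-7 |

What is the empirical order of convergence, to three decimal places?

p ≈ ln(r_8/r_7) / ln(r_7/r_6)
  = ln(1.2312e-7/0.000020628) / ln(0.000020628/0.00057422)
  = ln(0.00596859) / ln(0.0359235)
  = -5.121245 / -3.326364 ≈ 1.539592

1.540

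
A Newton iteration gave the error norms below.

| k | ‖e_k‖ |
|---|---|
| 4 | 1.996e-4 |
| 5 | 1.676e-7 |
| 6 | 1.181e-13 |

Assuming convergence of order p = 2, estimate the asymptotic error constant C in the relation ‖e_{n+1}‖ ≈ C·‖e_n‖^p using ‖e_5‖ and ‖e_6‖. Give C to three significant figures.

C ≈ ‖e_6‖ / ‖e_5‖^2
  = 1.181e-13 / (1.676e-7)^2
  = 1.181e-13 / 2.80898e-14 ≈ 4.2044

4.20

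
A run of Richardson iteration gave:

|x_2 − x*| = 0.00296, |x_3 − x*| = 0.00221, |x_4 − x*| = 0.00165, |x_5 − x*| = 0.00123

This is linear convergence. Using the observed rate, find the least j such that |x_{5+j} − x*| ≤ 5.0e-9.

43

Rate ρ ≈ |x_5 − x*|/|x_4 − x*| = 0.00123/0.00165 = 0.7455.
After j more steps, |x_{5+j} − x*| ≈ 0.00123·ρ^j; need ρ^j ≤ 5.0e-9/0.00123 = 4.06504e-06.
j ≥ ln(4.06504e-06)/ln(0.7455) = -12.4131/-0.29370 = 42.265.
So 43 more iterations are needed.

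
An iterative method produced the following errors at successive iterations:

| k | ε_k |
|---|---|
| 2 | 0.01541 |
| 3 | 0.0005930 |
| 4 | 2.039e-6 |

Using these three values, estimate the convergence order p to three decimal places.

p ≈ ln(ε_4/ε_3) / ln(ε_3/ε_2)
  = ln(2.039e-6/0.0005930) / ln(0.0005930/0.01541)
  = ln(0.00343845) / ln(0.0384815)
  = -5.672734 / -3.257578 ≈ 1.741396

1.741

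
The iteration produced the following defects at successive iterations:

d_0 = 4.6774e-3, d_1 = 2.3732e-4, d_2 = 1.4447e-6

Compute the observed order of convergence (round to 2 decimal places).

p ≈ ln(d_2/d_1) / ln(d_1/d_0)
  = ln(1.4447e-6/2.3732e-4) / ln(2.3732e-4/4.6774e-3)
  = ln(0.00608756) / ln(0.0507376)
  = -5.10151 / -2.98109 ≈ 1.71129

1.71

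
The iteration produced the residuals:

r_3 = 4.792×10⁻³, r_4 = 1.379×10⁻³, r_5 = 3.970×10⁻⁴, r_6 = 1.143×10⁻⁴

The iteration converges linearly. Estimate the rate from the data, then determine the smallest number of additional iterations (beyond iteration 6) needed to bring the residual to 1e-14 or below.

Rate ρ ≈ r_6/r_5 = 1.143×10⁻⁴/3.970×10⁻⁴ = 0.2879.
After j more steps, r_{6+j} ≈ 1.143×10⁻⁴·ρ^j; need ρ^j ≤ 1e-14/1.143×10⁻⁴ = 8.74891e-11.
j ≥ ln(8.74891e-11)/ln(0.2879) = -23.1595/-1.24514 = 18.600.
So 19 more iterations are needed.

19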